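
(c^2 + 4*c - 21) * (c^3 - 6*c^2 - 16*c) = c^5 - 2*c^4 - 61*c^3 + 62*c^2 + 336*c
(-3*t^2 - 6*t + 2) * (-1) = 3*t^2 + 6*t - 2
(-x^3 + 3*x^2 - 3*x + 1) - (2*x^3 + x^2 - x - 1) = -3*x^3 + 2*x^2 - 2*x + 2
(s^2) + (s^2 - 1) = 2*s^2 - 1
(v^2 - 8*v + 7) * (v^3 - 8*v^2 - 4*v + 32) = v^5 - 16*v^4 + 67*v^3 + 8*v^2 - 284*v + 224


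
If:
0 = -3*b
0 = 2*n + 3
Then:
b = 0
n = -3/2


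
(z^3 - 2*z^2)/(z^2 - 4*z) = z*(z - 2)/(z - 4)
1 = 1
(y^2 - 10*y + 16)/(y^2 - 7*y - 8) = (y - 2)/(y + 1)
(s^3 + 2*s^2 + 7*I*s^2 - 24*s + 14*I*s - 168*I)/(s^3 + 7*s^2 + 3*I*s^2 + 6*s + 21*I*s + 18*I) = (s^2 + s*(-4 + 7*I) - 28*I)/(s^2 + s*(1 + 3*I) + 3*I)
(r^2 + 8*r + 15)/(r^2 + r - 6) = (r + 5)/(r - 2)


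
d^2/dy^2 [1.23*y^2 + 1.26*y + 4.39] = 2.46000000000000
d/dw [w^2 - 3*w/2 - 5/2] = 2*w - 3/2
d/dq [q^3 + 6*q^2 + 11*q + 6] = 3*q^2 + 12*q + 11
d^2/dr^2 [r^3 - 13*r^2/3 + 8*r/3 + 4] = 6*r - 26/3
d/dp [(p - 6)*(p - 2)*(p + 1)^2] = 4*p^3 - 18*p^2 - 6*p + 16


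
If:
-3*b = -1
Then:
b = 1/3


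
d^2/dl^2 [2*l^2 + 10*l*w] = 4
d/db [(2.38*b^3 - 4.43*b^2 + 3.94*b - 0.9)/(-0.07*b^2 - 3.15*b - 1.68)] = (-0.1666*b^4 - 14.994*b^3 + 2.2351*b^2 + 14.7588*b - 9.4542)/(0.0049*b^4 + 0.441*b^3 + 10.1577*b^2 + 10.584*b + 2.8224)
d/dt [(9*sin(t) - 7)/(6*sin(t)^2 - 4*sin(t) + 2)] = (-27*sin(t)^2 + 42*sin(t) - 5)*cos(t)/(2*(3*sin(t)^2 - 2*sin(t) + 1)^2)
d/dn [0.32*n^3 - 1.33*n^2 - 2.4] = n*(0.96*n - 2.66)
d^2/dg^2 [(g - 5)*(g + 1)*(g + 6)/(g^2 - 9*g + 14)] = 16*(7*g^3 - 69*g^2 + 327*g - 659)/(g^6 - 27*g^5 + 285*g^4 - 1485*g^3 + 3990*g^2 - 5292*g + 2744)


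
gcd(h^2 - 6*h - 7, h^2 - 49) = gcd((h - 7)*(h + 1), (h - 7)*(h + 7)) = h - 7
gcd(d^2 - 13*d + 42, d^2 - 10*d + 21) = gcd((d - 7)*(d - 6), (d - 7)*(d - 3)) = d - 7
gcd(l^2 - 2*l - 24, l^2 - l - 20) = l + 4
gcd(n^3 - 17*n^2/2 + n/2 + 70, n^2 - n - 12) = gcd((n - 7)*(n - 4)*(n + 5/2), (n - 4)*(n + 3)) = n - 4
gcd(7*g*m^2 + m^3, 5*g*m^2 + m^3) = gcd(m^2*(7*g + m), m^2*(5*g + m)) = m^2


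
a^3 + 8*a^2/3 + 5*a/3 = a*(a + 1)*(a + 5/3)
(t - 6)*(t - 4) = t^2 - 10*t + 24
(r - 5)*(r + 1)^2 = r^3 - 3*r^2 - 9*r - 5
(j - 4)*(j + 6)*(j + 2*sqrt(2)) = j^3 + 2*j^2 + 2*sqrt(2)*j^2 - 24*j + 4*sqrt(2)*j - 48*sqrt(2)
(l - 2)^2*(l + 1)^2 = l^4 - 2*l^3 - 3*l^2 + 4*l + 4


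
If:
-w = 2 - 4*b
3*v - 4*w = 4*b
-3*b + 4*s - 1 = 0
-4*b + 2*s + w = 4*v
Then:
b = 55/151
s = 79/151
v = -36/151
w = -82/151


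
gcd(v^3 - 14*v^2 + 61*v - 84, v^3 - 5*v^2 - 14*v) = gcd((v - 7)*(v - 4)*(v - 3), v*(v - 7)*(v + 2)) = v - 7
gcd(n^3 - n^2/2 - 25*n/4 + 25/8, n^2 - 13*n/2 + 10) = n - 5/2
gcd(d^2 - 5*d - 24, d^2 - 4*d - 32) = d - 8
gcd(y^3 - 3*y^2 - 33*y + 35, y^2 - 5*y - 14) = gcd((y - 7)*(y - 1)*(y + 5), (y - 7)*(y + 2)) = y - 7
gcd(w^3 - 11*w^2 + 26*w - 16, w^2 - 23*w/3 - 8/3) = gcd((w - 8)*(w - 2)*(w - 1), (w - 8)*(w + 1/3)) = w - 8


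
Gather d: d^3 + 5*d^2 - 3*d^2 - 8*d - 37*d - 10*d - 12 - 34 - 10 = d^3 + 2*d^2 - 55*d - 56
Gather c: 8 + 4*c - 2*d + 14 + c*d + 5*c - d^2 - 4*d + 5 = c*(d + 9) - d^2 - 6*d + 27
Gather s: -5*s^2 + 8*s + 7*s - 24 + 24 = -5*s^2 + 15*s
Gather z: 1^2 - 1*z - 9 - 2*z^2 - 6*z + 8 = -2*z^2 - 7*z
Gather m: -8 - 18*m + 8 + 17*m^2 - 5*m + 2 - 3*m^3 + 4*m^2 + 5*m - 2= -3*m^3 + 21*m^2 - 18*m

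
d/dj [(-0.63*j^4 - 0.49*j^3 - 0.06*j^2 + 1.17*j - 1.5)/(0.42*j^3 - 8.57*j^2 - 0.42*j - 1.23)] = (-0.2646*j^6 + 10.7982*j^5 + 5.0183*j^4 + 2.5284*j^3 + 13.7502*j^2 - 25.5624*j - 2.0691)/(0.1764*j^6 - 7.1988*j^5 + 73.0921*j^4 + 6.1656*j^3 + 21.2586*j^2 + 1.0332*j + 1.5129)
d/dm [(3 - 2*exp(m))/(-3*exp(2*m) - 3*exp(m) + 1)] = (-6*exp(2*m) + 18*exp(m) + 7)*exp(m)/(9*exp(4*m) + 18*exp(3*m) + 3*exp(2*m) - 6*exp(m) + 1)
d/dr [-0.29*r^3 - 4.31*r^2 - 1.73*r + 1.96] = -0.87*r^2 - 8.62*r - 1.73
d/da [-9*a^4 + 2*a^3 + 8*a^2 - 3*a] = -36*a^3 + 6*a^2 + 16*a - 3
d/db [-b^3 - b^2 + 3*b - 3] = -3*b^2 - 2*b + 3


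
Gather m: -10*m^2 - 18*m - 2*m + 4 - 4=-10*m^2 - 20*m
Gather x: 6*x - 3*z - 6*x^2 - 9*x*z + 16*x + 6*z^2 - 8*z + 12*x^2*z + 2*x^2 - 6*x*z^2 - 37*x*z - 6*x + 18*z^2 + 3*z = x^2*(12*z - 4) + x*(-6*z^2 - 46*z + 16) + 24*z^2 - 8*z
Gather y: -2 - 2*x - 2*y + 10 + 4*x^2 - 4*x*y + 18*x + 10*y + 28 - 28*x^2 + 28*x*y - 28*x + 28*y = -24*x^2 - 12*x + y*(24*x + 36) + 36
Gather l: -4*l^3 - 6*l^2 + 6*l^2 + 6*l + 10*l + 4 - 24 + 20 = -4*l^3 + 16*l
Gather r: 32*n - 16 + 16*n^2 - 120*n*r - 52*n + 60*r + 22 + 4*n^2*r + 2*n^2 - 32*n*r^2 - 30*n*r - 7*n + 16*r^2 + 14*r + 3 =18*n^2 - 27*n + r^2*(16 - 32*n) + r*(4*n^2 - 150*n + 74) + 9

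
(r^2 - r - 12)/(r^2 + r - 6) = (r - 4)/(r - 2)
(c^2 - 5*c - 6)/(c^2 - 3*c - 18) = (c + 1)/(c + 3)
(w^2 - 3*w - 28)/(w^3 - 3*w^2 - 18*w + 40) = (w - 7)/(w^2 - 7*w + 10)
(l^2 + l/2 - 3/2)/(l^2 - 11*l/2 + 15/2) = (2*l^2 + l - 3)/(2*l^2 - 11*l + 15)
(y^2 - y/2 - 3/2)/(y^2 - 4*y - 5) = (y - 3/2)/(y - 5)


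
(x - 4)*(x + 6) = x^2 + 2*x - 24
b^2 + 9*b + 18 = (b + 3)*(b + 6)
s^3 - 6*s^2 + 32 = (s - 4)^2*(s + 2)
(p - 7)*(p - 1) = p^2 - 8*p + 7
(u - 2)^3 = u^3 - 6*u^2 + 12*u - 8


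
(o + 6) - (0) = o + 6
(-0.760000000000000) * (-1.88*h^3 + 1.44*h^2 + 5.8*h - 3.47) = 1.4288*h^3 - 1.0944*h^2 - 4.408*h + 2.6372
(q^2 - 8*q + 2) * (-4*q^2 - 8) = -4*q^4 + 32*q^3 - 16*q^2 + 64*q - 16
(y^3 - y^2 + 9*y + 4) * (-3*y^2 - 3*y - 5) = -3*y^5 - 29*y^3 - 34*y^2 - 57*y - 20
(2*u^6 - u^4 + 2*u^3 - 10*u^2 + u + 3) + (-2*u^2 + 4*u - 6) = 2*u^6 - u^4 + 2*u^3 - 12*u^2 + 5*u - 3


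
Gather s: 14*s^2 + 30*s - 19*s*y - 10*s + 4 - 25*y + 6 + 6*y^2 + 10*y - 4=14*s^2 + s*(20 - 19*y) + 6*y^2 - 15*y + 6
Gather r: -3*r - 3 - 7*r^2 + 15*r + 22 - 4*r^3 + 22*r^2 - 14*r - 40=-4*r^3 + 15*r^2 - 2*r - 21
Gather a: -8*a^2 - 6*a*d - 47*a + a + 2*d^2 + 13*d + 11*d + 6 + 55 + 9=-8*a^2 + a*(-6*d - 46) + 2*d^2 + 24*d + 70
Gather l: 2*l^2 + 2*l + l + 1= 2*l^2 + 3*l + 1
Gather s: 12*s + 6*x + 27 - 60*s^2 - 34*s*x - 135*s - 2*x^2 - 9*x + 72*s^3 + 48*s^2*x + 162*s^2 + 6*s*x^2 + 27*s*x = 72*s^3 + s^2*(48*x + 102) + s*(6*x^2 - 7*x - 123) - 2*x^2 - 3*x + 27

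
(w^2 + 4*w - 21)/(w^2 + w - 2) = (w^2 + 4*w - 21)/(w^2 + w - 2)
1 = 1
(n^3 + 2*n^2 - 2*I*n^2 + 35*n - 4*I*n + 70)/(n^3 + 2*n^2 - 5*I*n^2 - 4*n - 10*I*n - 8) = (n^2 - 2*I*n + 35)/(n^2 - 5*I*n - 4)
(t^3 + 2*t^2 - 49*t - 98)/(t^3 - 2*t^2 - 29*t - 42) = (t + 7)/(t + 3)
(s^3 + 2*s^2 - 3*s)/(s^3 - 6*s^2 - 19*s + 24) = s/(s - 8)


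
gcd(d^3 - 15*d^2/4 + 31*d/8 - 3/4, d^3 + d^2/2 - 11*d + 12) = d^2 - 7*d/2 + 3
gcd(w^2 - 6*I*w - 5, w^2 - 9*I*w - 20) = w - 5*I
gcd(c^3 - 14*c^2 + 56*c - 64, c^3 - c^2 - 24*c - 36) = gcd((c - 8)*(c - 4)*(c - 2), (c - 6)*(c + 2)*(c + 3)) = 1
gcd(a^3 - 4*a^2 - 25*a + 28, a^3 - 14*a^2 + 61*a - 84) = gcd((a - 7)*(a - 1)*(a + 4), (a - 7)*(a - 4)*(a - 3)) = a - 7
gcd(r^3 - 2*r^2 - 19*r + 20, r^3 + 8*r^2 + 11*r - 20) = r^2 + 3*r - 4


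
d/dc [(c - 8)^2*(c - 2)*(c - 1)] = 4*c^3 - 57*c^2 + 228*c - 224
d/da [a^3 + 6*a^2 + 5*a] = 3*a^2 + 12*a + 5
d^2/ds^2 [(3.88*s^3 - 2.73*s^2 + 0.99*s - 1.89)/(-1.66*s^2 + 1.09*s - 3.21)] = (1.4210854715202e-14*s^5 + 1.4210854715202e-14*s^4 + 36.553516*s^3 + 25.4204280000001*s^2 - 228.74616*s + 33.681474)/(4.574296*s^6 - 9.010812*s^5 + 32.453166*s^4 - 36.144073*s^3 + 62.755821*s^2 - 33.694407*s + 33.076161)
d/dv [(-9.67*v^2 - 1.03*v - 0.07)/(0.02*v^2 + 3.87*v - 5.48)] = (-37.4023*v^2 + 105.986*v + 5.9153)/(0.0004*v^4 + 0.1548*v^3 + 14.7577*v^2 - 42.4152*v + 30.0304)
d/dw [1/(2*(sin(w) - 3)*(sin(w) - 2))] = (5 - 2*sin(w))*cos(w)/(2*(sin(w) - 3)^2*(sin(w) - 2)^2)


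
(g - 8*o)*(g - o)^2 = g^3 - 10*g^2*o + 17*g*o^2 - 8*o^3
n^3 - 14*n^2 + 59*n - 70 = (n - 7)*(n - 5)*(n - 2)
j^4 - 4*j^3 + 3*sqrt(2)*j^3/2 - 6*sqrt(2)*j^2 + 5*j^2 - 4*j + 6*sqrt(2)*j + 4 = (j - 2)^2*(j + sqrt(2)/2)*(j + sqrt(2))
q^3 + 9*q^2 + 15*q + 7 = (q + 1)^2*(q + 7)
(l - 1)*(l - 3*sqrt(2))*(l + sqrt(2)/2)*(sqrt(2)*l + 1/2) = sqrt(2)*l^4 - 9*l^3/2 - sqrt(2)*l^3 - 17*sqrt(2)*l^2/4 + 9*l^2/2 - 3*l/2 + 17*sqrt(2)*l/4 + 3/2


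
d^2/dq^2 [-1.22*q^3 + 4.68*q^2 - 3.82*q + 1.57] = 9.36 - 7.32*q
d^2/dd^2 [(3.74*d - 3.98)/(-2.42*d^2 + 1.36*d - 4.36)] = (-(3.74*d - 3.98)*(4.84*d - 1.36)*(9.68*d - 2.72) + (54.3048*d - 29.436)*(2.42*d^2 - 1.36*d + 4.36))/(2.42*d^2 - 1.36*d + 4.36)^3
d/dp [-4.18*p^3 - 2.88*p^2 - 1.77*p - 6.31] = -12.54*p^2 - 5.76*p - 1.77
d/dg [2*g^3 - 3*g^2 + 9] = 6*g*(g - 1)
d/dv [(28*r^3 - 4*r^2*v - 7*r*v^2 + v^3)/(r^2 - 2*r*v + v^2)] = (52*r^3 - 18*r^2*v + 3*r*v^2 - v^3)/(r^3 - 3*r^2*v + 3*r*v^2 - v^3)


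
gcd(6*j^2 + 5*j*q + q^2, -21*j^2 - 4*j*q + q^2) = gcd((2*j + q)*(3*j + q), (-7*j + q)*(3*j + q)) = 3*j + q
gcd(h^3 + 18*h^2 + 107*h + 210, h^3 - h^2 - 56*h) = h + 7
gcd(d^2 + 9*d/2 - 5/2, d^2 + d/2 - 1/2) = d - 1/2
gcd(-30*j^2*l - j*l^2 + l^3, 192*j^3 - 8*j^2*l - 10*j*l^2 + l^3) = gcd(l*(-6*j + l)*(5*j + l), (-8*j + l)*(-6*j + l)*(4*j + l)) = 6*j - l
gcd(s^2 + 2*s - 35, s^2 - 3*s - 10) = s - 5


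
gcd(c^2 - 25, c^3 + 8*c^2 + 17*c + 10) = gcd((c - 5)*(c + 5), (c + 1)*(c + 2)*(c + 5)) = c + 5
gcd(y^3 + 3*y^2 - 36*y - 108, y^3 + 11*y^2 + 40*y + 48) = y + 3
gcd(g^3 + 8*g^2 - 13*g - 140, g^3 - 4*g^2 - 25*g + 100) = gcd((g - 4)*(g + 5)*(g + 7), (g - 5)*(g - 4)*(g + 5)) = g^2 + g - 20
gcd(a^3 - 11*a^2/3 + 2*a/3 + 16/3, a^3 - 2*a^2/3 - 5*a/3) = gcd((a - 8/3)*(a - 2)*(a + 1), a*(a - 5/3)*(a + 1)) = a + 1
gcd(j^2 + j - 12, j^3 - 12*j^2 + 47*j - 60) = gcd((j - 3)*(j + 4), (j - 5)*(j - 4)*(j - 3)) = j - 3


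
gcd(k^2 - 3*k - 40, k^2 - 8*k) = k - 8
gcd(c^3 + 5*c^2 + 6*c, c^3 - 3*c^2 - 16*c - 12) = c + 2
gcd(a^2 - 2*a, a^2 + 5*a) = a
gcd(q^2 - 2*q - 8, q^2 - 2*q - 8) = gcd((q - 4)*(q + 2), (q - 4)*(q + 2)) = q^2 - 2*q - 8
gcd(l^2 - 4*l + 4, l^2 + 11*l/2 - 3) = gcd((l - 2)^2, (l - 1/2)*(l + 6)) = 1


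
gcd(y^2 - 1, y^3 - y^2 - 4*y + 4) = y - 1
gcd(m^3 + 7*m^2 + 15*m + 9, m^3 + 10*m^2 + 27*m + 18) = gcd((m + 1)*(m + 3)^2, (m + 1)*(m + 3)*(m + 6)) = m^2 + 4*m + 3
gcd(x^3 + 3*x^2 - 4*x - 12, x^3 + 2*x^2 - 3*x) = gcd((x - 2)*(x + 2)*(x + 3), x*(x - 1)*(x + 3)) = x + 3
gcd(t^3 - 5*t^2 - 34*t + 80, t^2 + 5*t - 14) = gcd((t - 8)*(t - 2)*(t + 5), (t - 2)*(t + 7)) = t - 2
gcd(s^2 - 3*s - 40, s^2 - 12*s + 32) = s - 8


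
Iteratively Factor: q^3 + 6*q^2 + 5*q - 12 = (q + 4)*(q^2 + 2*q - 3) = (q + 3)*(q + 4)*(q - 1)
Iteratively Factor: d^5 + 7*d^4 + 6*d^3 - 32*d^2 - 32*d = (d - 2)*(d^4 + 9*d^3 + 24*d^2 + 16*d) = (d - 2)*(d + 1)*(d^3 + 8*d^2 + 16*d) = d*(d - 2)*(d + 1)*(d^2 + 8*d + 16) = d*(d - 2)*(d + 1)*(d + 4)*(d + 4)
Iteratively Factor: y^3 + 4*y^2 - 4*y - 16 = (y - 2)*(y^2 + 6*y + 8) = (y - 2)*(y + 2)*(y + 4)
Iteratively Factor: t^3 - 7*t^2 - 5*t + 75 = (t - 5)*(t^2 - 2*t - 15) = (t - 5)*(t + 3)*(t - 5)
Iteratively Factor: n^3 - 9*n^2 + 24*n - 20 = (n - 5)*(n^2 - 4*n + 4) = (n - 5)*(n - 2)*(n - 2)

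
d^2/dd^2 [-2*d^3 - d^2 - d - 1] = -12*d - 2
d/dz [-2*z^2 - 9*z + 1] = -4*z - 9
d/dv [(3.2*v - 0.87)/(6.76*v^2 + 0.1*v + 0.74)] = (-21.632*v^2 + 11.7624*v + 2.455)/(45.6976*v^4 + 1.352*v^3 + 10.0148*v^2 + 0.148*v + 0.5476)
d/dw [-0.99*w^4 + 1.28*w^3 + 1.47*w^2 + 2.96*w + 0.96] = -3.96*w^3 + 3.84*w^2 + 2.94*w + 2.96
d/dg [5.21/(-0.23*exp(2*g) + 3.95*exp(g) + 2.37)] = (2.3966*exp(g) - 20.5795)*exp(g)/(-0.23*exp(2*g) + 3.95*exp(g) + 2.37)^2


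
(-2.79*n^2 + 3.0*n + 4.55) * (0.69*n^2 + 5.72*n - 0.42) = -1.9251*n^4 - 13.8888*n^3 + 21.4713*n^2 + 24.766*n - 1.911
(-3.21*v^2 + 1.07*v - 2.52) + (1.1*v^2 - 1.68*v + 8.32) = -2.11*v^2 - 0.61*v + 5.8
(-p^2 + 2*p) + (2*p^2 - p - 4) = p^2 + p - 4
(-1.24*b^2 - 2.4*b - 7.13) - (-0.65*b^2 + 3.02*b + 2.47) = -0.59*b^2 - 5.42*b - 9.6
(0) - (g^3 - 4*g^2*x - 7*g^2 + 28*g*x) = -g^3 + 4*g^2*x + 7*g^2 - 28*g*x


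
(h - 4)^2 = h^2 - 8*h + 16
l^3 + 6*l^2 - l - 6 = (l - 1)*(l + 1)*(l + 6)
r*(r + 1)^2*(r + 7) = r^4 + 9*r^3 + 15*r^2 + 7*r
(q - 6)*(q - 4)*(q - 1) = q^3 - 11*q^2 + 34*q - 24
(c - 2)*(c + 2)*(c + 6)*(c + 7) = c^4 + 13*c^3 + 38*c^2 - 52*c - 168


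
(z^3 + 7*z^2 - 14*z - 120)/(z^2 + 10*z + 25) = (z^2 + 2*z - 24)/(z + 5)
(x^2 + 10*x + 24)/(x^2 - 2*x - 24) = (x + 6)/(x - 6)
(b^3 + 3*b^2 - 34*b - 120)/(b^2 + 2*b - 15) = (b^2 - 2*b - 24)/(b - 3)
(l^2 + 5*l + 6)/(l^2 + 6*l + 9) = (l + 2)/(l + 3)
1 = 1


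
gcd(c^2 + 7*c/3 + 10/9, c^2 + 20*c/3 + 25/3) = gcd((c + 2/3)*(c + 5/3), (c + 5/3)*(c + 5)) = c + 5/3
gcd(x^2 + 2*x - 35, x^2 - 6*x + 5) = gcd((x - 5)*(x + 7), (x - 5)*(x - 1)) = x - 5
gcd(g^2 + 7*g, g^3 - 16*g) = g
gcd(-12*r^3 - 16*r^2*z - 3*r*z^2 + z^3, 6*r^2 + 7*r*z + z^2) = r + z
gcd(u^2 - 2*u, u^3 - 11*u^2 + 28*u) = u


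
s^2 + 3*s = s*(s + 3)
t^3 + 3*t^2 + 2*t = t*(t + 1)*(t + 2)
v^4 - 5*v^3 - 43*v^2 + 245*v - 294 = (v - 7)*(v - 3)*(v - 2)*(v + 7)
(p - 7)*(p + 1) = p^2 - 6*p - 7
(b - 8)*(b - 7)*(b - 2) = b^3 - 17*b^2 + 86*b - 112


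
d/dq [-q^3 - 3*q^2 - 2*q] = -3*q^2 - 6*q - 2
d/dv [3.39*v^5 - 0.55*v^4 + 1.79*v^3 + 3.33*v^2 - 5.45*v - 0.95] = 16.95*v^4 - 2.2*v^3 + 5.37*v^2 + 6.66*v - 5.45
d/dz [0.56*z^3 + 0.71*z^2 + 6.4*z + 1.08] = 1.68*z^2 + 1.42*z + 6.4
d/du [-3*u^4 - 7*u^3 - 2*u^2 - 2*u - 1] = -12*u^3 - 21*u^2 - 4*u - 2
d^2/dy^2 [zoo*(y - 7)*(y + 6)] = nan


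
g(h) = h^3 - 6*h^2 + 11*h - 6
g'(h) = 3*h^2 - 12*h + 11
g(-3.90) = -199.48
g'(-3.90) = 103.43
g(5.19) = 29.27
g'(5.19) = 29.53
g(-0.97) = -23.23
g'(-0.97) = 25.46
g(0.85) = -0.37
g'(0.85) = 2.97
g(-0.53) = -13.66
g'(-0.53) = 18.20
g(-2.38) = -79.65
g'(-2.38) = 56.55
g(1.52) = 0.37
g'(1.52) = -0.31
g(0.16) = -4.39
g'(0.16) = 9.16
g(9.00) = 336.00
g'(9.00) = 146.00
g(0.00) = -6.00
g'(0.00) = 11.00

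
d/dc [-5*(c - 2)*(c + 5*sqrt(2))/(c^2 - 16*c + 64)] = 5*(5*sqrt(2)*c + 14*c - 16 + 20*sqrt(2))/(c^3 - 24*c^2 + 192*c - 512)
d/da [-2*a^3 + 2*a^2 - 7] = 2*a*(2 - 3*a)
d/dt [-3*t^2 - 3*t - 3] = -6*t - 3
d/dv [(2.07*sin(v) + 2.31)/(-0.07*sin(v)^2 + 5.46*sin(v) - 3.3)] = (0.1449*sin(v)^2 + 0.323399999999999*sin(v) - 19.4436)*cos(v)/(0.0049*sin(v)^4 - 0.7644*sin(v)^3 + 30.2736*sin(v)^2 - 36.036*sin(v) + 10.89)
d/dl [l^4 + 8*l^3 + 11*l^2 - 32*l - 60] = 4*l^3 + 24*l^2 + 22*l - 32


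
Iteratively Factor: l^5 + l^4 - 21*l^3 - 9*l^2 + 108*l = (l + 3)*(l^4 - 2*l^3 - 15*l^2 + 36*l) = (l + 3)*(l + 4)*(l^3 - 6*l^2 + 9*l) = (l - 3)*(l + 3)*(l + 4)*(l^2 - 3*l) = (l - 3)^2*(l + 3)*(l + 4)*(l)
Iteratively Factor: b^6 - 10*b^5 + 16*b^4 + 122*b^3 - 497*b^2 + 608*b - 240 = (b - 1)*(b^5 - 9*b^4 + 7*b^3 + 129*b^2 - 368*b + 240) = (b - 1)*(b + 4)*(b^4 - 13*b^3 + 59*b^2 - 107*b + 60) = (b - 4)*(b - 1)*(b + 4)*(b^3 - 9*b^2 + 23*b - 15) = (b - 4)*(b - 1)^2*(b + 4)*(b^2 - 8*b + 15) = (b - 4)*(b - 3)*(b - 1)^2*(b + 4)*(b - 5)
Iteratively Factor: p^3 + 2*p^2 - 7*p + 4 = (p - 1)*(p^2 + 3*p - 4) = (p - 1)*(p + 4)*(p - 1)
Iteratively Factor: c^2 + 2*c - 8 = (c - 2)*(c + 4)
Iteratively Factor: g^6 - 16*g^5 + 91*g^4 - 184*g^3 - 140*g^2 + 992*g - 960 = (g - 4)*(g^5 - 12*g^4 + 43*g^3 - 12*g^2 - 188*g + 240) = (g - 4)*(g - 2)*(g^4 - 10*g^3 + 23*g^2 + 34*g - 120) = (g - 4)^2*(g - 2)*(g^3 - 6*g^2 - g + 30) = (g - 4)^2*(g - 3)*(g - 2)*(g^2 - 3*g - 10) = (g - 5)*(g - 4)^2*(g - 3)*(g - 2)*(g + 2)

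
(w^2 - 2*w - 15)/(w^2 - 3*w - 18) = (w - 5)/(w - 6)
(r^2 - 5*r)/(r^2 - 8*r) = (r - 5)/(r - 8)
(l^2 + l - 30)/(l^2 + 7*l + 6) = (l - 5)/(l + 1)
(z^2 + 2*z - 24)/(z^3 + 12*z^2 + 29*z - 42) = (z - 4)/(z^2 + 6*z - 7)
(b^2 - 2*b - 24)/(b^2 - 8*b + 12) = (b + 4)/(b - 2)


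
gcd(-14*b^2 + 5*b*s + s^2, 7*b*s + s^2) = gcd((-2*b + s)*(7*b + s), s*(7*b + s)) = 7*b + s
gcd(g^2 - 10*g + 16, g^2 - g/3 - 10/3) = g - 2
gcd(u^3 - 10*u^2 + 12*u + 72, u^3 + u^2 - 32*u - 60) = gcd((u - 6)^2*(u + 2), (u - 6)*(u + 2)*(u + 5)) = u^2 - 4*u - 12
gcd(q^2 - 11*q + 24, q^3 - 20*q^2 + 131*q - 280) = q - 8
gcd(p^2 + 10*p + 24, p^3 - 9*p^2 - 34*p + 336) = p + 6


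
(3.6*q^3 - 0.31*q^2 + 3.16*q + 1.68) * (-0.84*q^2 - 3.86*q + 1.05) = -3.024*q^5 - 13.6356*q^4 + 2.3222*q^3 - 13.9343*q^2 - 3.1668*q + 1.764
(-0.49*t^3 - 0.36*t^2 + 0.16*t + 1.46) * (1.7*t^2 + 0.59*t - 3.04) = -0.833*t^5 - 0.9011*t^4 + 1.5492*t^3 + 3.6708*t^2 + 0.375*t - 4.4384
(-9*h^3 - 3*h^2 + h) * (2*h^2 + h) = -18*h^5 - 15*h^4 - h^3 + h^2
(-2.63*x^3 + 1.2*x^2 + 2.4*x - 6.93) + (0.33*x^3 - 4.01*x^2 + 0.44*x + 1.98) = -2.3*x^3 - 2.81*x^2 + 2.84*x - 4.95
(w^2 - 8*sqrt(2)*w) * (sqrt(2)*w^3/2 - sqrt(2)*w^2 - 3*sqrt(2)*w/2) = sqrt(2)*w^5/2 - 8*w^4 - sqrt(2)*w^4 - 3*sqrt(2)*w^3/2 + 16*w^3 + 24*w^2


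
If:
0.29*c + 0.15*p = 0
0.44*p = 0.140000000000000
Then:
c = -0.16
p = 0.32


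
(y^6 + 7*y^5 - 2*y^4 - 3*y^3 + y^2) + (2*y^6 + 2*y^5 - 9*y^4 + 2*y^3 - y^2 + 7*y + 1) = 3*y^6 + 9*y^5 - 11*y^4 - y^3 + 7*y + 1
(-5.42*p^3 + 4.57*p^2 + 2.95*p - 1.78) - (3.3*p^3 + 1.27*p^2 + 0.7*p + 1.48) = -8.72*p^3 + 3.3*p^2 + 2.25*p - 3.26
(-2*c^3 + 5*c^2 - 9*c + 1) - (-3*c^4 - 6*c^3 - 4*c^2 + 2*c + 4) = 3*c^4 + 4*c^3 + 9*c^2 - 11*c - 3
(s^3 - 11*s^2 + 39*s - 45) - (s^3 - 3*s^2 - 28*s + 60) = -8*s^2 + 67*s - 105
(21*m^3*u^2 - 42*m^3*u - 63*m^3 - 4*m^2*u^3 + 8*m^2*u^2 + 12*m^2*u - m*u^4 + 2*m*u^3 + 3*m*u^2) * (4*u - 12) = 84*m^3*u^3 - 420*m^3*u^2 + 252*m^3*u + 756*m^3 - 16*m^2*u^4 + 80*m^2*u^3 - 48*m^2*u^2 - 144*m^2*u - 4*m*u^5 + 20*m*u^4 - 12*m*u^3 - 36*m*u^2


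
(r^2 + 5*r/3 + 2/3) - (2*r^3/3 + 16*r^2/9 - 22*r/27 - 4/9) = -2*r^3/3 - 7*r^2/9 + 67*r/27 + 10/9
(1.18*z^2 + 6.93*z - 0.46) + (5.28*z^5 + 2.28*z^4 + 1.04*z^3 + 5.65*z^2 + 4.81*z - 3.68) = 5.28*z^5 + 2.28*z^4 + 1.04*z^3 + 6.83*z^2 + 11.74*z - 4.14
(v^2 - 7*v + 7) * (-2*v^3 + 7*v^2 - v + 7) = -2*v^5 + 21*v^4 - 64*v^3 + 63*v^2 - 56*v + 49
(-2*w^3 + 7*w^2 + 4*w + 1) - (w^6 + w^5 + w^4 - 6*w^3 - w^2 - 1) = -w^6 - w^5 - w^4 + 4*w^3 + 8*w^2 + 4*w + 2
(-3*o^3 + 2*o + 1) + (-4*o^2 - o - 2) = -3*o^3 - 4*o^2 + o - 1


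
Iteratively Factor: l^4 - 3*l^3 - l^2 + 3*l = (l)*(l^3 - 3*l^2 - l + 3) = l*(l - 3)*(l^2 - 1) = l*(l - 3)*(l - 1)*(l + 1)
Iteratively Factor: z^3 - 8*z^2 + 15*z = (z - 5)*(z^2 - 3*z) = (z - 5)*(z - 3)*(z)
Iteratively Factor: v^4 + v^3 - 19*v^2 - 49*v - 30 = (v + 1)*(v^3 - 19*v - 30) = (v + 1)*(v + 2)*(v^2 - 2*v - 15) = (v - 5)*(v + 1)*(v + 2)*(v + 3)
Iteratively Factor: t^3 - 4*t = (t + 2)*(t^2 - 2*t) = t*(t + 2)*(t - 2)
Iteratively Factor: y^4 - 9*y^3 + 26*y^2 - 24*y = (y - 2)*(y^3 - 7*y^2 + 12*y) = (y - 4)*(y - 2)*(y^2 - 3*y) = (y - 4)*(y - 3)*(y - 2)*(y)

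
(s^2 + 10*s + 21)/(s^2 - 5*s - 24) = (s + 7)/(s - 8)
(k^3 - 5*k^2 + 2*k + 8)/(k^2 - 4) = (k^2 - 3*k - 4)/(k + 2)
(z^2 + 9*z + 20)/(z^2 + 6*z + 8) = (z + 5)/(z + 2)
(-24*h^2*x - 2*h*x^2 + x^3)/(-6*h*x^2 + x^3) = (4*h + x)/x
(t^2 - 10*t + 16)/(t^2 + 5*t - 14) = (t - 8)/(t + 7)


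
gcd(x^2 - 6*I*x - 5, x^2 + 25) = x - 5*I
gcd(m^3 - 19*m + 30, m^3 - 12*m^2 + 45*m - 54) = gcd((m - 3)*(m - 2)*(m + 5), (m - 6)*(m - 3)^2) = m - 3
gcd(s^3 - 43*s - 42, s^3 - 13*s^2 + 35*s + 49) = s^2 - 6*s - 7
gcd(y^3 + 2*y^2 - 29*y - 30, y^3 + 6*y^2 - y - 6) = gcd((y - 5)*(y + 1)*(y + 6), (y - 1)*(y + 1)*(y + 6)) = y^2 + 7*y + 6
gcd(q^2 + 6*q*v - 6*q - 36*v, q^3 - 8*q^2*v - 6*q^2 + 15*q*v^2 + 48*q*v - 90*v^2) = q - 6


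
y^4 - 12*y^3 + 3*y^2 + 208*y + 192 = (y - 8)^2*(y + 1)*(y + 3)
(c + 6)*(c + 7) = c^2 + 13*c + 42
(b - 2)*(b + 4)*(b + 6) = b^3 + 8*b^2 + 4*b - 48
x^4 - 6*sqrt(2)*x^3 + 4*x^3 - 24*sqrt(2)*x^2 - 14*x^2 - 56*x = x*(x + 4)*(x - 7*sqrt(2))*(x + sqrt(2))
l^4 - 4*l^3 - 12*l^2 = l^2*(l - 6)*(l + 2)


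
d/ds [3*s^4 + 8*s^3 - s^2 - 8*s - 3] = 12*s^3 + 24*s^2 - 2*s - 8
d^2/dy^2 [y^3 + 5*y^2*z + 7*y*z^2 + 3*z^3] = 6*y + 10*z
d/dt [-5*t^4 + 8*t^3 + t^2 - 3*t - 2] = -20*t^3 + 24*t^2 + 2*t - 3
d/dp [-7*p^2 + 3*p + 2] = 3 - 14*p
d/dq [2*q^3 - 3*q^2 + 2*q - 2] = 6*q^2 - 6*q + 2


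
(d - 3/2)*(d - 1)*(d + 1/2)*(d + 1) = d^4 - d^3 - 7*d^2/4 + d + 3/4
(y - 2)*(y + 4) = y^2 + 2*y - 8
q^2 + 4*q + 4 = (q + 2)^2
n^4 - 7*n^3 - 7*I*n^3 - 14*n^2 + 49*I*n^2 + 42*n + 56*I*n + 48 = (n - 8)*(n - 6*I)*(-I*n - I)*(I*n + 1)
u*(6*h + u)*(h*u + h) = 6*h^2*u^2 + 6*h^2*u + h*u^3 + h*u^2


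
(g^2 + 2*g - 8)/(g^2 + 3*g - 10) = (g + 4)/(g + 5)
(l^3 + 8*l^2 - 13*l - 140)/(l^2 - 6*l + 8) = (l^2 + 12*l + 35)/(l - 2)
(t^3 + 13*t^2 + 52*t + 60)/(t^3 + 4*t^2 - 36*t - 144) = (t^2 + 7*t + 10)/(t^2 - 2*t - 24)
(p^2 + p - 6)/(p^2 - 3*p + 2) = (p + 3)/(p - 1)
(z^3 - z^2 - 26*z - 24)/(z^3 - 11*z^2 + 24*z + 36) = (z + 4)/(z - 6)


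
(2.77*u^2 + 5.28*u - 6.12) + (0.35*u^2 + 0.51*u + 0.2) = 3.12*u^2 + 5.79*u - 5.92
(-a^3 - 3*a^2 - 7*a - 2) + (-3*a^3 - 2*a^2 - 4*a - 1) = -4*a^3 - 5*a^2 - 11*a - 3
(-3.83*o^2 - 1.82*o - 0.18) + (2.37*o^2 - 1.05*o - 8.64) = -1.46*o^2 - 2.87*o - 8.82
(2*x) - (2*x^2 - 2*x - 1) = -2*x^2 + 4*x + 1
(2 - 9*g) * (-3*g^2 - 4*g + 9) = 27*g^3 + 30*g^2 - 89*g + 18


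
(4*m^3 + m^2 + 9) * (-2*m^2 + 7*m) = -8*m^5 + 26*m^4 + 7*m^3 - 18*m^2 + 63*m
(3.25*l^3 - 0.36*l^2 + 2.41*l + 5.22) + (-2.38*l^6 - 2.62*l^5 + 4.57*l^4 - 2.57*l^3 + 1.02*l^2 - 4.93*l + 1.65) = -2.38*l^6 - 2.62*l^5 + 4.57*l^4 + 0.68*l^3 + 0.66*l^2 - 2.52*l + 6.87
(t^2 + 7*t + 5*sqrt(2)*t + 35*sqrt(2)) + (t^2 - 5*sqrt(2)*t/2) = 2*t^2 + 5*sqrt(2)*t/2 + 7*t + 35*sqrt(2)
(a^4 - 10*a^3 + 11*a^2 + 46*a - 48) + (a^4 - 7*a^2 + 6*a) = 2*a^4 - 10*a^3 + 4*a^2 + 52*a - 48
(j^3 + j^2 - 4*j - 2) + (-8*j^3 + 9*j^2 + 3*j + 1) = -7*j^3 + 10*j^2 - j - 1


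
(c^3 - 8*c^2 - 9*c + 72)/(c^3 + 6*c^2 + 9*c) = (c^2 - 11*c + 24)/(c*(c + 3))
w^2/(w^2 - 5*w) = w/(w - 5)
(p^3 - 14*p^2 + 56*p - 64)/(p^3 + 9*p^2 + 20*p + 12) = (p^3 - 14*p^2 + 56*p - 64)/(p^3 + 9*p^2 + 20*p + 12)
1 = 1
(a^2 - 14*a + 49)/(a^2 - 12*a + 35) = (a - 7)/(a - 5)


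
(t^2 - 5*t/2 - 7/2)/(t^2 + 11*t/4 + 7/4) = 2*(2*t - 7)/(4*t + 7)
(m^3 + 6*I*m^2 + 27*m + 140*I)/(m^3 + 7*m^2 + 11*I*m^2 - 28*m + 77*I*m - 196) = (m - 5*I)/(m + 7)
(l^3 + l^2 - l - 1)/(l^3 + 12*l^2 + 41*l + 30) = (l^2 - 1)/(l^2 + 11*l + 30)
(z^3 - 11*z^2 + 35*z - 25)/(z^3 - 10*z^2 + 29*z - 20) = (z - 5)/(z - 4)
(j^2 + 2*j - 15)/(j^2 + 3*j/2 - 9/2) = 2*(j^2 + 2*j - 15)/(2*j^2 + 3*j - 9)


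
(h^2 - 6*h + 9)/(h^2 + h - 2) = (h^2 - 6*h + 9)/(h^2 + h - 2)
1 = 1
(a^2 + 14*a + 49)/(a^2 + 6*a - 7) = (a + 7)/(a - 1)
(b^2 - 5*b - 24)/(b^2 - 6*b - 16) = (b + 3)/(b + 2)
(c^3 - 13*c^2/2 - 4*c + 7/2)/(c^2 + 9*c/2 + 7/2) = (2*c^2 - 15*c + 7)/(2*c + 7)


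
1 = 1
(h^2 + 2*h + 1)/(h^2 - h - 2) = (h + 1)/(h - 2)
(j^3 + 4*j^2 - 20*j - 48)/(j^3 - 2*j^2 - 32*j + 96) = (j + 2)/(j - 4)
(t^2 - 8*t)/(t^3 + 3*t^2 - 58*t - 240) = t/(t^2 + 11*t + 30)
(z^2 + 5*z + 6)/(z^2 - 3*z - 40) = (z^2 + 5*z + 6)/(z^2 - 3*z - 40)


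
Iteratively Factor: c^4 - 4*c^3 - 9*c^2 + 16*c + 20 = (c - 2)*(c^3 - 2*c^2 - 13*c - 10) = (c - 2)*(c + 1)*(c^2 - 3*c - 10) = (c - 2)*(c + 1)*(c + 2)*(c - 5)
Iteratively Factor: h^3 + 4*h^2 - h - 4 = (h + 4)*(h^2 - 1) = (h - 1)*(h + 4)*(h + 1)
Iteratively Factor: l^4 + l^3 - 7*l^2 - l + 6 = (l - 2)*(l^3 + 3*l^2 - l - 3) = (l - 2)*(l - 1)*(l^2 + 4*l + 3) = (l - 2)*(l - 1)*(l + 1)*(l + 3)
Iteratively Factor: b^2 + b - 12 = (b + 4)*(b - 3)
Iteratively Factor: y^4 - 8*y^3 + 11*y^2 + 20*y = (y)*(y^3 - 8*y^2 + 11*y + 20) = y*(y + 1)*(y^2 - 9*y + 20) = y*(y - 5)*(y + 1)*(y - 4)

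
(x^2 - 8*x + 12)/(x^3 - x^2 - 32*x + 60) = (x - 6)/(x^2 + x - 30)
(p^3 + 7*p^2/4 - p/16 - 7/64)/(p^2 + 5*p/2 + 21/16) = (16*p^2 - 1)/(4*(4*p + 3))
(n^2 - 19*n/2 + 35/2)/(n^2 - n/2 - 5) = (n - 7)/(n + 2)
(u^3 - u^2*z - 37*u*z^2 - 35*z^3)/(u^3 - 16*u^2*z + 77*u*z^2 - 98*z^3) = (u^2 + 6*u*z + 5*z^2)/(u^2 - 9*u*z + 14*z^2)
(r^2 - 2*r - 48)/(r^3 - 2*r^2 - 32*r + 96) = (r - 8)/(r^2 - 8*r + 16)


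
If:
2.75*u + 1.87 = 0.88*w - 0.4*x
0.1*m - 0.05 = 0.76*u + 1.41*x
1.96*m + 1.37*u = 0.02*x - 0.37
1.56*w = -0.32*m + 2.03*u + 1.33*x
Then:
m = 0.59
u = -1.10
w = -1.04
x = 0.60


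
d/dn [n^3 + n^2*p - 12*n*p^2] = 3*n^2 + 2*n*p - 12*p^2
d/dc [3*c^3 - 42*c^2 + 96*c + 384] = 9*c^2 - 84*c + 96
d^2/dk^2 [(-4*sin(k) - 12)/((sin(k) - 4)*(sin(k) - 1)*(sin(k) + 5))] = 4*(4*sin(k)^6 + 31*sin(k)^5 + 109*sin(k)^4 - 313*sin(k)^3 - 895*sin(k)^2 + 1466*sin(k) + 3486)/((sin(k) - 4)^3*(sin(k) - 1)^2*(sin(k) + 5)^3)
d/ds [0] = 0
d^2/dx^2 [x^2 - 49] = 2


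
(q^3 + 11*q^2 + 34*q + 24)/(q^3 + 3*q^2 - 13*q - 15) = (q^2 + 10*q + 24)/(q^2 + 2*q - 15)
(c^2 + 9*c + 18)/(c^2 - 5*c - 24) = (c + 6)/(c - 8)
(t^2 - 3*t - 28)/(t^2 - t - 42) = (t + 4)/(t + 6)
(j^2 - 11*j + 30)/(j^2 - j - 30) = (j - 5)/(j + 5)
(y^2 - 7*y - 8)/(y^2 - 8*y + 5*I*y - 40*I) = (y + 1)/(y + 5*I)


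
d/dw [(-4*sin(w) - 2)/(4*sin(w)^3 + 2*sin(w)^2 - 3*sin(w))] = 2*(16*sin(w)^3 + 16*sin(w)^2 + 4*sin(w) - 3)*cos(w)/((4*sin(w)^2 + 2*sin(w) - 3)^2*sin(w)^2)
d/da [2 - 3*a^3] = -9*a^2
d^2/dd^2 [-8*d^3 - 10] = -48*d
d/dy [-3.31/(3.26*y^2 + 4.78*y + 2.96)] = (21.5812*y + 15.8218)/(3.26*y^2 + 4.78*y + 2.96)^2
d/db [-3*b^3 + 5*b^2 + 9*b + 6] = -9*b^2 + 10*b + 9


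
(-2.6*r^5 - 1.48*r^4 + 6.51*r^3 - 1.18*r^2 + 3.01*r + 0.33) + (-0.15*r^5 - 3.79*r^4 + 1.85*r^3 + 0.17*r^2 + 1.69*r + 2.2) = -2.75*r^5 - 5.27*r^4 + 8.36*r^3 - 1.01*r^2 + 4.7*r + 2.53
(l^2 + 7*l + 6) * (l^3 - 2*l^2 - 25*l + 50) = l^5 + 5*l^4 - 33*l^3 - 137*l^2 + 200*l + 300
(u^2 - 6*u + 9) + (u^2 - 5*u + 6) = 2*u^2 - 11*u + 15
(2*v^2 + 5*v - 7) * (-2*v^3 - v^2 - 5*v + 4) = -4*v^5 - 12*v^4 - v^3 - 10*v^2 + 55*v - 28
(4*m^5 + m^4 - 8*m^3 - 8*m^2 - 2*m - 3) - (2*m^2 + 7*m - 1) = 4*m^5 + m^4 - 8*m^3 - 10*m^2 - 9*m - 2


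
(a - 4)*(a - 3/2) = a^2 - 11*a/2 + 6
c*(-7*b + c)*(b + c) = -7*b^2*c - 6*b*c^2 + c^3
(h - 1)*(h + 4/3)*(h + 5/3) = h^3 + 2*h^2 - 7*h/9 - 20/9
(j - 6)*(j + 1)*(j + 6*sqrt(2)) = j^3 - 5*j^2 + 6*sqrt(2)*j^2 - 30*sqrt(2)*j - 6*j - 36*sqrt(2)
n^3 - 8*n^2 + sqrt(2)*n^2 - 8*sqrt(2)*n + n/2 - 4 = (n - 8)*(n + sqrt(2)/2)^2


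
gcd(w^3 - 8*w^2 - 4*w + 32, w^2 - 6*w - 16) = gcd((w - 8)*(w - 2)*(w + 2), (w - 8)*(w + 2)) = w^2 - 6*w - 16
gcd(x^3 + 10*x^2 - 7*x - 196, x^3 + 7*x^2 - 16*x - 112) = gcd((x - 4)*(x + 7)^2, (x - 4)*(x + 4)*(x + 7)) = x^2 + 3*x - 28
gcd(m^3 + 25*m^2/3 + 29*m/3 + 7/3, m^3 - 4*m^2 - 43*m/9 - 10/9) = m + 1/3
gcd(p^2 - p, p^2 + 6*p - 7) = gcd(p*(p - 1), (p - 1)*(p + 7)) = p - 1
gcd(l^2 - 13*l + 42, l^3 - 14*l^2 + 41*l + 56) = l - 7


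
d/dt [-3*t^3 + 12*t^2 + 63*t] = -9*t^2 + 24*t + 63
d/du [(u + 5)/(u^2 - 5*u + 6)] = (u^2 - 5*u - (u + 5)*(2*u - 5) + 6)/(u^2 - 5*u + 6)^2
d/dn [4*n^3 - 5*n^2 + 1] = 2*n*(6*n - 5)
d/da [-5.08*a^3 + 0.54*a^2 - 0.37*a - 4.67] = -15.24*a^2 + 1.08*a - 0.37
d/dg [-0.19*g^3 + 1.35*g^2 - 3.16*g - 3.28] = -0.57*g^2 + 2.7*g - 3.16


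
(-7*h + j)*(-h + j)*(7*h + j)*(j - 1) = 49*h^3*j - 49*h^3 - 49*h^2*j^2 + 49*h^2*j - h*j^3 + h*j^2 + j^4 - j^3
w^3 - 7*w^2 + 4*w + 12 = (w - 6)*(w - 2)*(w + 1)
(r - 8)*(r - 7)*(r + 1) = r^3 - 14*r^2 + 41*r + 56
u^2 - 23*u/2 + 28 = (u - 8)*(u - 7/2)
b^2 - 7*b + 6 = (b - 6)*(b - 1)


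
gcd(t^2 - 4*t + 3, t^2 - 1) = t - 1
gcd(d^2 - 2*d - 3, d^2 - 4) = 1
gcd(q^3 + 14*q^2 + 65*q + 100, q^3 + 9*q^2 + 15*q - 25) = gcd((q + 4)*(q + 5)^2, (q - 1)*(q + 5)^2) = q^2 + 10*q + 25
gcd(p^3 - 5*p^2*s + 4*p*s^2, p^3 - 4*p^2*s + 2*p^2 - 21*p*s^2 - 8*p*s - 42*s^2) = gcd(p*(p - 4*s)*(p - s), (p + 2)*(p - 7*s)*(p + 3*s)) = 1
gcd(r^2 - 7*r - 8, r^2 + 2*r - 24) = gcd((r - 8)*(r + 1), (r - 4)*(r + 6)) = 1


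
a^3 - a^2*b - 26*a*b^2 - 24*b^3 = (a - 6*b)*(a + b)*(a + 4*b)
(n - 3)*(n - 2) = n^2 - 5*n + 6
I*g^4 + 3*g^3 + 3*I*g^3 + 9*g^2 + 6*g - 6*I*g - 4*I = (g + 1)*(g + 2)*(g - 2*I)*(I*g + 1)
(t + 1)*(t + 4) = t^2 + 5*t + 4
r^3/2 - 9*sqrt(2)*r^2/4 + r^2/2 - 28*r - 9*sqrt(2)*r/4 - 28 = (r/2 + 1/2)*(r - 8*sqrt(2))*(r + 7*sqrt(2)/2)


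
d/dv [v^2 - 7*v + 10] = 2*v - 7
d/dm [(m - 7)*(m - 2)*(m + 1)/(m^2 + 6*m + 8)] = (m^4 + 12*m^3 - 29*m^2 - 156*m - 44)/(m^4 + 12*m^3 + 52*m^2 + 96*m + 64)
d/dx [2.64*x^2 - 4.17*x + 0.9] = 5.28*x - 4.17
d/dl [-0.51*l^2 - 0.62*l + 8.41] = -1.02*l - 0.62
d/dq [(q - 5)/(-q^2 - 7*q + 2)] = (-q^2 - 7*q + (q - 5)*(2*q + 7) + 2)/(q^2 + 7*q - 2)^2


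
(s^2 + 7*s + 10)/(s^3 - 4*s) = (s + 5)/(s*(s - 2))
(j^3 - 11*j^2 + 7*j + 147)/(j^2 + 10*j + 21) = (j^2 - 14*j + 49)/(j + 7)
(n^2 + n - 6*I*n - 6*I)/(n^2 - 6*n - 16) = (-n^2 - n + 6*I*n + 6*I)/(-n^2 + 6*n + 16)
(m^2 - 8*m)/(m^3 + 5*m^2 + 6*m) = (m - 8)/(m^2 + 5*m + 6)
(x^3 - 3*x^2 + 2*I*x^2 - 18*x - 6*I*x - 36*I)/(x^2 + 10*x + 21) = (x^2 + 2*x*(-3 + I) - 12*I)/(x + 7)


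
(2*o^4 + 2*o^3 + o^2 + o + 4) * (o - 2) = 2*o^5 - 2*o^4 - 3*o^3 - o^2 + 2*o - 8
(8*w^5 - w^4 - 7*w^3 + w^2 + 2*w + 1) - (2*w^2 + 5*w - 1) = 8*w^5 - w^4 - 7*w^3 - w^2 - 3*w + 2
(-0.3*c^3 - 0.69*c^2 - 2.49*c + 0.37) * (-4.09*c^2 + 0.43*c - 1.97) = 1.227*c^5 + 2.6931*c^4 + 10.4784*c^3 - 1.2247*c^2 + 5.0644*c - 0.7289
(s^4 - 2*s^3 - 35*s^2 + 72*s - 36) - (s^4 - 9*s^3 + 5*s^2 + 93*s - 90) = 7*s^3 - 40*s^2 - 21*s + 54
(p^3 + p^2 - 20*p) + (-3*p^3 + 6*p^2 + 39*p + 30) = -2*p^3 + 7*p^2 + 19*p + 30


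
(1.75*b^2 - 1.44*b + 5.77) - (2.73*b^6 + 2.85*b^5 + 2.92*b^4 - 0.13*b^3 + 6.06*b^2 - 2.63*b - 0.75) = -2.73*b^6 - 2.85*b^5 - 2.92*b^4 + 0.13*b^3 - 4.31*b^2 + 1.19*b + 6.52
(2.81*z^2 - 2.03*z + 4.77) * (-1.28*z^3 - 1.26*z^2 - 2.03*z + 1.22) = -3.5968*z^5 - 0.9422*z^4 - 9.2521*z^3 + 1.5389*z^2 - 12.1597*z + 5.8194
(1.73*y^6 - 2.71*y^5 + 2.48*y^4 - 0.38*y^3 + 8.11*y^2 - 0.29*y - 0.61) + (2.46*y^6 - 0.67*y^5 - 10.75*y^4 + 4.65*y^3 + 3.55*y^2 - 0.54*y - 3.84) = 4.19*y^6 - 3.38*y^5 - 8.27*y^4 + 4.27*y^3 + 11.66*y^2 - 0.83*y - 4.45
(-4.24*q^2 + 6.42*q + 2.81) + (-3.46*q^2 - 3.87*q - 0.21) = -7.7*q^2 + 2.55*q + 2.6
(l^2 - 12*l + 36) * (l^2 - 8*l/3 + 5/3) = l^4 - 44*l^3/3 + 209*l^2/3 - 116*l + 60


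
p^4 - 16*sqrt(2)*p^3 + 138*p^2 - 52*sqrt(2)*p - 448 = (p - 8*sqrt(2))*(p - 7*sqrt(2))*(p - 2*sqrt(2))*(p + sqrt(2))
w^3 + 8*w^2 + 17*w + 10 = (w + 1)*(w + 2)*(w + 5)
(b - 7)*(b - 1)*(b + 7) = b^3 - b^2 - 49*b + 49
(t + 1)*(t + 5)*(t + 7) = t^3 + 13*t^2 + 47*t + 35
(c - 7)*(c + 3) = c^2 - 4*c - 21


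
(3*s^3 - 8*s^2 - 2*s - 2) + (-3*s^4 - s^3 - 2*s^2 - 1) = -3*s^4 + 2*s^3 - 10*s^2 - 2*s - 3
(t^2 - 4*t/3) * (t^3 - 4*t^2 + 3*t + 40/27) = t^5 - 16*t^4/3 + 25*t^3/3 - 68*t^2/27 - 160*t/81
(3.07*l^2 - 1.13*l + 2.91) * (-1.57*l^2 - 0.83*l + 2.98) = -4.8199*l^4 - 0.774*l^3 + 5.5178*l^2 - 5.7827*l + 8.6718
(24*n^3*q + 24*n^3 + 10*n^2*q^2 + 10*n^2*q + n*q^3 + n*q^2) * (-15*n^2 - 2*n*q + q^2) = -360*n^5*q - 360*n^5 - 198*n^4*q^2 - 198*n^4*q - 11*n^3*q^3 - 11*n^3*q^2 + 8*n^2*q^4 + 8*n^2*q^3 + n*q^5 + n*q^4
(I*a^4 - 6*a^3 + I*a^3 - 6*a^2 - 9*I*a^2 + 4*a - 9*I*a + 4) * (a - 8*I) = I*a^5 + 2*a^4 + I*a^4 + 2*a^3 + 39*I*a^3 - 68*a^2 + 39*I*a^2 - 68*a - 32*I*a - 32*I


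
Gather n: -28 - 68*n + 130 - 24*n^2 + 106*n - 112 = -24*n^2 + 38*n - 10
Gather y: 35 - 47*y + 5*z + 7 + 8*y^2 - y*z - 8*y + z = 8*y^2 + y*(-z - 55) + 6*z + 42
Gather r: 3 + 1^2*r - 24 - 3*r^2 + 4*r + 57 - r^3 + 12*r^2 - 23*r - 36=-r^3 + 9*r^2 - 18*r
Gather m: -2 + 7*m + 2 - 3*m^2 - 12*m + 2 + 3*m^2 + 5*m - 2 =0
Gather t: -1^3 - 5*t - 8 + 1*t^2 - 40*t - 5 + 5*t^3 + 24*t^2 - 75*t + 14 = 5*t^3 + 25*t^2 - 120*t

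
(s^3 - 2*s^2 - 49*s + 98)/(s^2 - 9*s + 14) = s + 7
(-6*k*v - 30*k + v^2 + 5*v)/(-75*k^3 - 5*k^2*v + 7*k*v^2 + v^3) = (6*k*v + 30*k - v^2 - 5*v)/(75*k^3 + 5*k^2*v - 7*k*v^2 - v^3)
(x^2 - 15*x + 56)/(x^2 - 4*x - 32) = (x - 7)/(x + 4)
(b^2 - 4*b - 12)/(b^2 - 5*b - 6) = (b + 2)/(b + 1)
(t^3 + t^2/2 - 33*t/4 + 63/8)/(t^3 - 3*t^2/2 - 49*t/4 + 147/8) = (2*t - 3)/(2*t - 7)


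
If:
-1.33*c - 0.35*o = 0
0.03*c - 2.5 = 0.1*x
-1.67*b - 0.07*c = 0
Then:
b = -0.139720558882236*x - 3.49301397205589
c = 3.33333333333333*x + 83.3333333333333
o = -12.6666666666667*x - 316.666666666667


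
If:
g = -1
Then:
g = -1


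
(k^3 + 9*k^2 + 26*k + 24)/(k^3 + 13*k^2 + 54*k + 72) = (k + 2)/(k + 6)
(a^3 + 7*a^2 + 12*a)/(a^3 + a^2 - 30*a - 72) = a/(a - 6)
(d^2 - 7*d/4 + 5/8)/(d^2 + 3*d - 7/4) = (4*d - 5)/(2*(2*d + 7))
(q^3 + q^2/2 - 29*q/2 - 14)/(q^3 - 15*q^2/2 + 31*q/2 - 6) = (2*q^2 + 9*q + 7)/(2*q^2 - 7*q + 3)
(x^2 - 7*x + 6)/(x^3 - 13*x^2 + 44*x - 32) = (x - 6)/(x^2 - 12*x + 32)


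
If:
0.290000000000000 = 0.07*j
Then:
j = 4.14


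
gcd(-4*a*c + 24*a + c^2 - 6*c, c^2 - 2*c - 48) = 1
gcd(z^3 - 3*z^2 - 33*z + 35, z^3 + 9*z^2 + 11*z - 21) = z - 1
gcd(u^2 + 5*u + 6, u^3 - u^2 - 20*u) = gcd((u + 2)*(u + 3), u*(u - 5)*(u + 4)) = 1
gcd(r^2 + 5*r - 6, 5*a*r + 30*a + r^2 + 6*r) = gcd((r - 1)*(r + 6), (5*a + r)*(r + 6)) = r + 6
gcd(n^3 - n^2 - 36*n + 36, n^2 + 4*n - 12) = n + 6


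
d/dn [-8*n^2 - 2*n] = -16*n - 2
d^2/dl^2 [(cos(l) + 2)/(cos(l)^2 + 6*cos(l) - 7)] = (-9*(1 - cos(2*l))^2*cos(l)/4 - (1 - cos(2*l))^2/2 - 151*cos(l)/2 - 81*cos(2*l) - 21*cos(3*l) + cos(5*l)/2 + 177)/((cos(l) - 1)^3*(cos(l) + 7)^3)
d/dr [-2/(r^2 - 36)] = 4*r/(r^2 - 36)^2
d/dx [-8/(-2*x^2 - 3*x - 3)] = 8*(-4*x - 3)/(2*x^2 + 3*x + 3)^2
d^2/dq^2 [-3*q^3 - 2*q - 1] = -18*q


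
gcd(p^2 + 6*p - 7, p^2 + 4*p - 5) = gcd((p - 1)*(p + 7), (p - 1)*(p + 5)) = p - 1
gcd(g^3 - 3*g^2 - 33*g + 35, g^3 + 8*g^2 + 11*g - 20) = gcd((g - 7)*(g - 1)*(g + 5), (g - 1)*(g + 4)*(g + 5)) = g^2 + 4*g - 5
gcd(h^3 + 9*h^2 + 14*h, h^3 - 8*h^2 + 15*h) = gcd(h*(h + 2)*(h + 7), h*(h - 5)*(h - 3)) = h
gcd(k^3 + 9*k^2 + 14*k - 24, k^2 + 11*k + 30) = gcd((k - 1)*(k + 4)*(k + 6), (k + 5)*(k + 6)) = k + 6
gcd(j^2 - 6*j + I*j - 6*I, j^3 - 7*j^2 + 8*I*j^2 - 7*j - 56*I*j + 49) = j + I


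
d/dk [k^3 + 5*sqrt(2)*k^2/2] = k*(3*k + 5*sqrt(2))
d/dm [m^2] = 2*m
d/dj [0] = 0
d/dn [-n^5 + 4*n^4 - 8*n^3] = n^2*(-5*n^2 + 16*n - 24)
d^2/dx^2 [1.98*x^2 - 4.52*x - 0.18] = 3.96000000000000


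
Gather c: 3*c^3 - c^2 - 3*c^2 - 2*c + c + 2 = 3*c^3 - 4*c^2 - c + 2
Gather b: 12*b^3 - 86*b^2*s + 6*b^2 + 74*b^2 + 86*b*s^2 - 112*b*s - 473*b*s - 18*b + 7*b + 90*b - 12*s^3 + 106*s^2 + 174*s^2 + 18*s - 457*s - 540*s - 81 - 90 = 12*b^3 + b^2*(80 - 86*s) + b*(86*s^2 - 585*s + 79) - 12*s^3 + 280*s^2 - 979*s - 171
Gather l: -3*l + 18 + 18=36 - 3*l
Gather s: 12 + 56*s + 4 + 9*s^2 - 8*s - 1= 9*s^2 + 48*s + 15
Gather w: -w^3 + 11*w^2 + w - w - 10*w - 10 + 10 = -w^3 + 11*w^2 - 10*w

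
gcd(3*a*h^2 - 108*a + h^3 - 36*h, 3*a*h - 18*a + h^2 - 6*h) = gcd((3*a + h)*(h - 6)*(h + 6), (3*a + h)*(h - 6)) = 3*a*h - 18*a + h^2 - 6*h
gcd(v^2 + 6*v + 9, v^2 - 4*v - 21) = v + 3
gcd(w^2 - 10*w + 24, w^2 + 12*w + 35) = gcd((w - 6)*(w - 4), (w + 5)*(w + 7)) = 1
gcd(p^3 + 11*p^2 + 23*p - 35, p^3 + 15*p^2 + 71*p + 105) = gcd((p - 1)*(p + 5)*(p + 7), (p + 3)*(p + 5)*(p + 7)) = p^2 + 12*p + 35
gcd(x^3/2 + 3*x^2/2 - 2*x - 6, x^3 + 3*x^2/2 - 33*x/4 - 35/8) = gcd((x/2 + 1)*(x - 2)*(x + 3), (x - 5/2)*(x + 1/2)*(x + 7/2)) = 1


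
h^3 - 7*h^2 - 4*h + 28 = (h - 7)*(h - 2)*(h + 2)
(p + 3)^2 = p^2 + 6*p + 9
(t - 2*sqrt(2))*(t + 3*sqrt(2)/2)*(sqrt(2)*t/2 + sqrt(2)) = sqrt(2)*t^3/2 - t^2/2 + sqrt(2)*t^2 - 3*sqrt(2)*t - t - 6*sqrt(2)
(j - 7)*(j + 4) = j^2 - 3*j - 28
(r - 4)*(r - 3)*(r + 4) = r^3 - 3*r^2 - 16*r + 48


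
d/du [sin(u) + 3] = cos(u)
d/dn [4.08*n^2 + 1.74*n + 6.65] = 8.16*n + 1.74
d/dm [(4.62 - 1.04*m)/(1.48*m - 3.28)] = (11.238592 - 5.071072*m)/(1.48*m - 3.28)^3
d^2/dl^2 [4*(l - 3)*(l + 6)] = 8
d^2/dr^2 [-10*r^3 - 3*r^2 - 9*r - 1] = -60*r - 6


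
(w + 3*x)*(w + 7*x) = w^2 + 10*w*x + 21*x^2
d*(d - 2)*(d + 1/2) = d^3 - 3*d^2/2 - d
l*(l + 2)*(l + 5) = l^3 + 7*l^2 + 10*l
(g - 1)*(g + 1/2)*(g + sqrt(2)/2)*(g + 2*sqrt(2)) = g^4 - g^3/2 + 5*sqrt(2)*g^3/2 - 5*sqrt(2)*g^2/4 + 3*g^2/2 - 5*sqrt(2)*g/4 - g - 1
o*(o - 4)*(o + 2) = o^3 - 2*o^2 - 8*o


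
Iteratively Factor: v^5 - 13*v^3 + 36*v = (v - 3)*(v^4 + 3*v^3 - 4*v^2 - 12*v) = (v - 3)*(v - 2)*(v^3 + 5*v^2 + 6*v) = v*(v - 3)*(v - 2)*(v^2 + 5*v + 6) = v*(v - 3)*(v - 2)*(v + 3)*(v + 2)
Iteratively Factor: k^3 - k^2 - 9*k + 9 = (k - 1)*(k^2 - 9) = (k - 3)*(k - 1)*(k + 3)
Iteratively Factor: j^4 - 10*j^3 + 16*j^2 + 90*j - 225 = (j + 3)*(j^3 - 13*j^2 + 55*j - 75) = (j - 5)*(j + 3)*(j^2 - 8*j + 15) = (j - 5)*(j - 3)*(j + 3)*(j - 5)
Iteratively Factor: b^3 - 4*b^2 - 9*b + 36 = (b + 3)*(b^2 - 7*b + 12) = (b - 3)*(b + 3)*(b - 4)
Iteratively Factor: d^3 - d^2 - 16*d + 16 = (d - 4)*(d^2 + 3*d - 4) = (d - 4)*(d - 1)*(d + 4)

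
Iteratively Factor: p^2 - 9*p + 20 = (p - 5)*(p - 4)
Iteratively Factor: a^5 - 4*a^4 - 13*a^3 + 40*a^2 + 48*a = (a + 3)*(a^4 - 7*a^3 + 8*a^2 + 16*a) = a*(a + 3)*(a^3 - 7*a^2 + 8*a + 16) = a*(a - 4)*(a + 3)*(a^2 - 3*a - 4) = a*(a - 4)*(a + 1)*(a + 3)*(a - 4)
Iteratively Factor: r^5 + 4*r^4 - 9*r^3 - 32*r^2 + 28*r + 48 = (r - 2)*(r^4 + 6*r^3 + 3*r^2 - 26*r - 24) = (r - 2)*(r + 3)*(r^3 + 3*r^2 - 6*r - 8) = (r - 2)*(r + 1)*(r + 3)*(r^2 + 2*r - 8) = (r - 2)*(r + 1)*(r + 3)*(r + 4)*(r - 2)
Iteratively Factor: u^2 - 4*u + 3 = (u - 3)*(u - 1)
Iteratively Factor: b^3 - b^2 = (b - 1)*(b^2) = b*(b - 1)*(b)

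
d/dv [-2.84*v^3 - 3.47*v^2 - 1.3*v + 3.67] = -8.52*v^2 - 6.94*v - 1.3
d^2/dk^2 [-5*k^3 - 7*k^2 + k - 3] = -30*k - 14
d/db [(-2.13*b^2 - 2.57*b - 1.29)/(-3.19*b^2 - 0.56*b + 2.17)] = (-7.0055*b^2 - 17.4744*b - 6.2993)/(10.1761*b^4 + 3.5728*b^3 - 13.531*b^2 - 2.4304*b + 4.7089)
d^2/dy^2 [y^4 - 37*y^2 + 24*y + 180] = 12*y^2 - 74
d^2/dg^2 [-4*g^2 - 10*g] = -8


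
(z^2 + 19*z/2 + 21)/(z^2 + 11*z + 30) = (z + 7/2)/(z + 5)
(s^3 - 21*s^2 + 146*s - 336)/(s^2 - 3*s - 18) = (s^2 - 15*s + 56)/(s + 3)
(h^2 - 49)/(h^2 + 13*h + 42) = (h - 7)/(h + 6)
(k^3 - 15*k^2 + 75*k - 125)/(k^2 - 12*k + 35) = (k^2 - 10*k + 25)/(k - 7)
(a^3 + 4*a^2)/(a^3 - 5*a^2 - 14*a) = a*(a + 4)/(a^2 - 5*a - 14)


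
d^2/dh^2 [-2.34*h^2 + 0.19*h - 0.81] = -4.68000000000000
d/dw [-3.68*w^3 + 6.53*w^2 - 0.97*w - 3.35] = -11.04*w^2 + 13.06*w - 0.97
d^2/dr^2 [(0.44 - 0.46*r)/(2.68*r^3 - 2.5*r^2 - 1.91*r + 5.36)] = (-19.823424*r^5 + 56.415072*r^4 - 57.627296*r^3 + 82.280064*r^2 - 62.301072*r + 5.583736)/(19.248832*r^9 - 53.868*r^8 + 9.094848*r^7 + 176.649992*r^6 - 221.953776*r^5 - 91.481358*r^4 + 377.582113*r^3 - 156.810552*r^2 - 164.620608*r + 153.990656)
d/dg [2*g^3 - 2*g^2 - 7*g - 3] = 6*g^2 - 4*g - 7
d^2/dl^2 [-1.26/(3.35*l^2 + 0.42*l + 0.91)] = (28.2807*l^2 + 3.54564*l - 1.26*(6.7*l + 0.42)*(13.4*l + 0.84) + 7.68222)/(3.35*l^2 + 0.42*l + 0.91)^3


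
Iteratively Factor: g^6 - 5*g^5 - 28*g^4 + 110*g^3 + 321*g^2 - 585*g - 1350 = (g - 3)*(g^5 - 2*g^4 - 34*g^3 + 8*g^2 + 345*g + 450) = (g - 5)*(g - 3)*(g^4 + 3*g^3 - 19*g^2 - 87*g - 90) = (g - 5)^2*(g - 3)*(g^3 + 8*g^2 + 21*g + 18) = (g - 5)^2*(g - 3)*(g + 3)*(g^2 + 5*g + 6) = (g - 5)^2*(g - 3)*(g + 2)*(g + 3)*(g + 3)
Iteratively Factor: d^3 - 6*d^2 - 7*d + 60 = (d - 5)*(d^2 - d - 12) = (d - 5)*(d + 3)*(d - 4)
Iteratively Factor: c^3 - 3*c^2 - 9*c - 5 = (c + 1)*(c^2 - 4*c - 5) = (c - 5)*(c + 1)*(c + 1)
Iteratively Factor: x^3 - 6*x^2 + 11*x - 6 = (x - 2)*(x^2 - 4*x + 3) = (x - 2)*(x - 1)*(x - 3)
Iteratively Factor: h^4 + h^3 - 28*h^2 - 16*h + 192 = (h - 4)*(h^3 + 5*h^2 - 8*h - 48) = (h - 4)*(h - 3)*(h^2 + 8*h + 16) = (h - 4)*(h - 3)*(h + 4)*(h + 4)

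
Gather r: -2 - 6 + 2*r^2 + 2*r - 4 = 2*r^2 + 2*r - 12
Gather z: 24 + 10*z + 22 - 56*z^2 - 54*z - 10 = -56*z^2 - 44*z + 36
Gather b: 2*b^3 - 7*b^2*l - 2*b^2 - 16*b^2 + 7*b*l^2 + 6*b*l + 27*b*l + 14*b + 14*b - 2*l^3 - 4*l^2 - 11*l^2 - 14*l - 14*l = 2*b^3 + b^2*(-7*l - 18) + b*(7*l^2 + 33*l + 28) - 2*l^3 - 15*l^2 - 28*l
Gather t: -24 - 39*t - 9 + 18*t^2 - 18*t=18*t^2 - 57*t - 33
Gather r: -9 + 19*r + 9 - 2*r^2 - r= -2*r^2 + 18*r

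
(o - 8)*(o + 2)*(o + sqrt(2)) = o^3 - 6*o^2 + sqrt(2)*o^2 - 16*o - 6*sqrt(2)*o - 16*sqrt(2)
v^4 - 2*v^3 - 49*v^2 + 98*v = v*(v - 7)*(v - 2)*(v + 7)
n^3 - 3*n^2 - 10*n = n*(n - 5)*(n + 2)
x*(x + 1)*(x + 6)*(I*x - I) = I*x^4 + 6*I*x^3 - I*x^2 - 6*I*x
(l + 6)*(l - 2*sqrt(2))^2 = l^3 - 4*sqrt(2)*l^2 + 6*l^2 - 24*sqrt(2)*l + 8*l + 48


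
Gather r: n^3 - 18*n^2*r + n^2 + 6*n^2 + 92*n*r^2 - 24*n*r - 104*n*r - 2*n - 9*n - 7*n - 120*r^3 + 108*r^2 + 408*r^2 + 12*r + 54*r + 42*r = n^3 + 7*n^2 - 18*n - 120*r^3 + r^2*(92*n + 516) + r*(-18*n^2 - 128*n + 108)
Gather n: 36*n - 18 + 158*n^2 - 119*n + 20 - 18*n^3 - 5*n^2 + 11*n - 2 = -18*n^3 + 153*n^2 - 72*n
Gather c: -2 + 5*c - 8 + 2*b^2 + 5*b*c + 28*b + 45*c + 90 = 2*b^2 + 28*b + c*(5*b + 50) + 80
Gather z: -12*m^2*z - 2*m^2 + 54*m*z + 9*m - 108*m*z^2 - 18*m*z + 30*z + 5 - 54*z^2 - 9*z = -2*m^2 + 9*m + z^2*(-108*m - 54) + z*(-12*m^2 + 36*m + 21) + 5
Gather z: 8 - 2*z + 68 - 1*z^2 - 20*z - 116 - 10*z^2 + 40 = -11*z^2 - 22*z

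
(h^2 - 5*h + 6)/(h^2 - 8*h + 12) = (h - 3)/(h - 6)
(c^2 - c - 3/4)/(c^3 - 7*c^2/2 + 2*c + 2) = (c - 3/2)/(c^2 - 4*c + 4)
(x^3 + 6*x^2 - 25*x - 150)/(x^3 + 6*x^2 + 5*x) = (x^2 + x - 30)/(x*(x + 1))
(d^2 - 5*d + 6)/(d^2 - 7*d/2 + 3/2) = 2*(d - 2)/(2*d - 1)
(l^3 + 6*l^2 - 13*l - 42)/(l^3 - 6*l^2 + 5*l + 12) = (l^2 + 9*l + 14)/(l^2 - 3*l - 4)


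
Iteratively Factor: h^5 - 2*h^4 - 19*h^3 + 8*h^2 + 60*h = (h)*(h^4 - 2*h^3 - 19*h^2 + 8*h + 60) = h*(h - 2)*(h^3 - 19*h - 30) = h*(h - 5)*(h - 2)*(h^2 + 5*h + 6) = h*(h - 5)*(h - 2)*(h + 3)*(h + 2)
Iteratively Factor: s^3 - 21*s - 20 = (s + 4)*(s^2 - 4*s - 5) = (s + 1)*(s + 4)*(s - 5)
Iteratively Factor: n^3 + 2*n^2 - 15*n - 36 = (n + 3)*(n^2 - n - 12) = (n - 4)*(n + 3)*(n + 3)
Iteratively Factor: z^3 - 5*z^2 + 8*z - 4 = (z - 2)*(z^2 - 3*z + 2) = (z - 2)^2*(z - 1)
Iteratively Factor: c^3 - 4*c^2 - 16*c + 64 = (c - 4)*(c^2 - 16) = (c - 4)^2*(c + 4)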